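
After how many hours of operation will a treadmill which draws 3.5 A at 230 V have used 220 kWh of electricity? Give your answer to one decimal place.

273.3 h

Power = 3.5 A × 230 V = 805 W = 0.805 kW
Hours = 220 kWh ÷ 0.805 kW = 273.3 h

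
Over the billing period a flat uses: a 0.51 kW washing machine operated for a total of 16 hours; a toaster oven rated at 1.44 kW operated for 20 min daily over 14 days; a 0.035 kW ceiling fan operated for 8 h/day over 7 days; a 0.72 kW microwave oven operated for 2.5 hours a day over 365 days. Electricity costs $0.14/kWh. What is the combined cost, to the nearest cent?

washing machine: 0.51 kW × 16 h = 8.16 kWh
toaster oven: Runtime = 20 min × 14 = 280 min = 4.666666… h
toaster oven: 1.44 kW × 4.666666… h = 6.72 kWh
ceiling fan: Runtime = 8 h/day × 7 days = 56 h
ceiling fan: 0.035 kW × 56 h = 1.96 kWh
microwave oven: Runtime = 2.5 h/day × 365 days = 912.5 h
microwave oven: 0.72 kW × 912.5 h = 657 kWh
Total energy = 673.84 kWh
Cost = 673.84 × $0.14 = $94.34

$94.34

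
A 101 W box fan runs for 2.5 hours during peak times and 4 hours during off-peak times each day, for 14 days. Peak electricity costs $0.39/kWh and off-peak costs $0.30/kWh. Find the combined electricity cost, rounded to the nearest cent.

$3.08

Peak energy = 0.101 kW × 2.5 h × 14 = 3.535 kWh
Off-peak energy = 0.101 kW × 4 h × 14 = 5.656 kWh
Cost = 3.535 × $0.39 + 5.656 × $0.30 = $1.37865 + $1.6968 = $3.08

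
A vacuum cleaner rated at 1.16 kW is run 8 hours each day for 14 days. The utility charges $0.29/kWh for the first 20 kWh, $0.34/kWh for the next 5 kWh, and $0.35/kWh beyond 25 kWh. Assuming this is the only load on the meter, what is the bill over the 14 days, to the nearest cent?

$44.22

Runtime = 8 h/day × 14 days = 112 h
Energy = 1.16 kW × 112 h = 129.92 kWh
Tier 1 (0–20 kWh): 20 × $0.29 = $5.8
Tier 2 (20–25 kWh): 5 × $0.34 = $1.7
Above 25 kWh: 104.92 × $0.35 = $36.722
Bill = $44.22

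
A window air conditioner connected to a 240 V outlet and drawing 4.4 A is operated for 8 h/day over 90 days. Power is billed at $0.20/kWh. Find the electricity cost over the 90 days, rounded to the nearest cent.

$152.06

Power = 4.4 A × 240 V = 1056 W = 1.056 kW
Runtime = 8 h/day × 90 days = 720 h
Energy = 1.056 kW × 720 h = 760.32 kWh
Cost = 760.32 kWh × $0.20/kWh = $152.06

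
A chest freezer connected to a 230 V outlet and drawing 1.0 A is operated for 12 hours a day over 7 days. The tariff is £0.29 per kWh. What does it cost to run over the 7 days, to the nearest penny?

Power = 1.0 A × 230 V = 230 W = 0.23 kW
Runtime = 12 h/day × 7 days = 84 h
Energy = 0.23 kW × 84 h = 19.32 kWh
Cost = 19.32 kWh × £0.29/kWh = £5.60

£5.60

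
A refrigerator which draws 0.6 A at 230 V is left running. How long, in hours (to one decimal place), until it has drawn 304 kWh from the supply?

Power = 0.6 A × 230 V = 138 W = 0.138 kW
Hours = 304 kWh ÷ 0.138 kW = 2202.9 h

2202.9 h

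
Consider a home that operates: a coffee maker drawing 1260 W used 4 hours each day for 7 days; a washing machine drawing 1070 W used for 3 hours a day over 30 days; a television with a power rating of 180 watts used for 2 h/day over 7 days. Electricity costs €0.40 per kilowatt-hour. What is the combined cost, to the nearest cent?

€53.64

coffee maker: Runtime = 4 h/day × 7 days = 28 h
coffee maker: 1.26 kW × 28 h = 35.28 kWh
washing machine: Runtime = 3 h/day × 30 days = 90 h
washing machine: 1.07 kW × 90 h = 96.3 kWh
television: Runtime = 2 h/day × 7 days = 14 h
television: 0.18 kW × 14 h = 2.52 kWh
Total energy = 134.1 kWh
Cost = 134.1 × €0.40 = €53.64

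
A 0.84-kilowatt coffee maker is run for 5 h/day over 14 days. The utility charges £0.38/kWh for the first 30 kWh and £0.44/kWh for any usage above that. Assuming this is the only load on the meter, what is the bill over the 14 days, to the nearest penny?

£24.07

Runtime = 5 h/day × 14 days = 70 h
Energy = 0.84 kW × 70 h = 58.8 kWh
Tier 1 (0–30 kWh): 30 × £0.38 = £11.4
Above 30 kWh: 28.8 × £0.44 = £12.672
Bill = £24.07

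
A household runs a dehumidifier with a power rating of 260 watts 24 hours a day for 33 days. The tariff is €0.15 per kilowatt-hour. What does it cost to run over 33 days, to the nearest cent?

Runtime = 24 h × 33 = 792 h
Energy = 0.26 kW × 792 h = 205.92 kWh
Cost = 205.92 kWh × €0.15/kWh = €30.89

€30.89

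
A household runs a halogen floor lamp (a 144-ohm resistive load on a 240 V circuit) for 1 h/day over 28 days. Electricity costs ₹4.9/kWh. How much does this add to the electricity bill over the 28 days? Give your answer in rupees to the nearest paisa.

Power = V²/R = 240²/144 = 400 W = 0.4 kW
Runtime = 1 h/day × 28 days = 28 h
Energy = 0.4 kW × 28 h = 11.2 kWh
Cost = 11.2 kWh × ₹4.9/kWh = ₹54.88

₹54.88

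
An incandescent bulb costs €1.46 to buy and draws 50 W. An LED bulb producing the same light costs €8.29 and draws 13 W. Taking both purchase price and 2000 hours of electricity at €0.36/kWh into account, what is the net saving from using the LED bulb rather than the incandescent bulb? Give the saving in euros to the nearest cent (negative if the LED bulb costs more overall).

incandescent bulb: €1.46 + (50/1000) kW × 2000 h × €0.36 = €1.46 + €36 = €37.46
LED bulb: €8.29 + (13/1000) kW × 2000 h × €0.36 = €8.29 + €9.36 = €17.65
Saving = €37.46 − €17.65 = €19.81

€19.81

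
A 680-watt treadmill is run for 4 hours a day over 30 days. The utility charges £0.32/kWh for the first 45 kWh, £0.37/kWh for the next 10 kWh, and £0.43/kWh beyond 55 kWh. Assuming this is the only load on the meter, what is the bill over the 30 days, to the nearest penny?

Runtime = 4 h/day × 30 days = 120 h
Energy = 0.68 kW × 120 h = 81.6 kWh
Tier 1 (0–45 kWh): 45 × £0.32 = £14.4
Tier 2 (45–55 kWh): 10 × £0.37 = £3.7
Above 55 kWh: 26.6 × £0.43 = £11.438
Bill = £29.54

£29.54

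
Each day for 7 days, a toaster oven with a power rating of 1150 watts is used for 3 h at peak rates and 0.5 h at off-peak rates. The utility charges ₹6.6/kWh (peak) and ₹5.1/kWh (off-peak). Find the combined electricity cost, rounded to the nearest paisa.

Peak energy = 1.15 kW × 3 h × 7 = 24.15 kWh
Off-peak energy = 1.15 kW × 0.5 h × 7 = 4.025 kWh
Cost = 24.15 × ₹6.6 + 4.025 × ₹5.1 = ₹159.39 + ₹20.5275 = ₹179.92

₹179.92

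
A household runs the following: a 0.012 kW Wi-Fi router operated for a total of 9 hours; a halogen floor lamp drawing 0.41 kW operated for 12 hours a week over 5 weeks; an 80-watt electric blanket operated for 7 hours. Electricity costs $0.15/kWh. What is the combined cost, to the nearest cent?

$3.79

Wi-Fi router: 0.012 kW × 9 h = 0.108 kWh
halogen floor lamp: Runtime = 12 h/week × 5 weeks = 60 h
halogen floor lamp: 0.41 kW × 60 h = 24.6 kWh
electric blanket: 0.08 kW × 7 h = 0.56 kWh
Total energy = 25.268 kWh
Cost = 25.268 × $0.15 = $3.79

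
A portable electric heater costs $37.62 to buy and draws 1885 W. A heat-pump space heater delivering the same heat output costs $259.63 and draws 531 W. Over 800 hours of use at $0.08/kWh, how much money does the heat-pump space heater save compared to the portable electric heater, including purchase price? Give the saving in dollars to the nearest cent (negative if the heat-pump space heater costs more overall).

portable electric heater: $37.62 + (1885/1000) kW × 800 h × $0.08 = $37.62 + $120.64 = $158.26
heat-pump space heater: $259.63 + (531/1000) kW × 800 h × $0.08 = $259.63 + $33.984 = $293.614
Saving = $158.26 − $293.614 = −$135.354 → -$135.35

-$135.35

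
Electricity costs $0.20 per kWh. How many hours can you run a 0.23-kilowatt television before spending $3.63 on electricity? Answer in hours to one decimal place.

78.9 h

Energy available = $3.63 ÷ $0.20/kWh = 18.15 kWh
Hours = 18.15 kWh ÷ 0.23 kW = 78.9 h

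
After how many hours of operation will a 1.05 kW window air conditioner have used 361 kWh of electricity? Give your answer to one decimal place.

343.8 h

Hours = 361 kWh ÷ 1.05 kW = 343.8 h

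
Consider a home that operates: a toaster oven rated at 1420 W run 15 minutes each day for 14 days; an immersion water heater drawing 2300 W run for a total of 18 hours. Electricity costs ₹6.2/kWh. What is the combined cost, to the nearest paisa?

₹287.49

toaster oven: Runtime = 15 min × 14 = 210 min = 3.5 h
toaster oven: 1.42 kW × 3.5 h = 4.97 kWh
immersion water heater: 2.3 kW × 18 h = 41.4 kWh
Total energy = 46.37 kWh
Cost = 46.37 × ₹6.2 = ₹287.49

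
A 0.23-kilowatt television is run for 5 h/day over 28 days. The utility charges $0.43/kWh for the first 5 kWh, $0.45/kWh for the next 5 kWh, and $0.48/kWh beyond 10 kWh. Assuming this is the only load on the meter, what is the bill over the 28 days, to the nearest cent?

Runtime = 5 h/day × 28 days = 140 h
Energy = 0.23 kW × 140 h = 32.2 kWh
Tier 1 (0–5 kWh): 5 × $0.43 = $2.15
Tier 2 (5–10 kWh): 5 × $0.45 = $2.25
Above 10 kWh: 22.2 × $0.48 = $10.656
Bill = $15.06

$15.06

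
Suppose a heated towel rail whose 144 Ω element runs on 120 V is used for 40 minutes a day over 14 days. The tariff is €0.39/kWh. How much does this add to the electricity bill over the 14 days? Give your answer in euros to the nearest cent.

€0.36

Power = V²/R = 120²/144 = 100 W = 0.1 kW
Runtime = 40 min × 14 = 560 min = 9.333333… h
Energy = 0.1 kW × 9.333333… h = 0.933333… kWh
Cost = 0.933333… kWh × €0.39/kWh = €0.36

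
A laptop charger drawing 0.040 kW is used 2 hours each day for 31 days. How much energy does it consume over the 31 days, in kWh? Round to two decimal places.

2.48 kWh

Runtime = 2 h/day × 31 days = 62 h
Energy = 0.04 kW × 62 h = 2.48 kWh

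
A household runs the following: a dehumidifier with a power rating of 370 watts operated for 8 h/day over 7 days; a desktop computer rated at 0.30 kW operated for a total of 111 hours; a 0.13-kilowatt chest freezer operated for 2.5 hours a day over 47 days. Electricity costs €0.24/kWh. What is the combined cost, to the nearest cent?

dehumidifier: Runtime = 8 h/day × 7 days = 56 h
dehumidifier: 0.37 kW × 56 h = 20.72 kWh
desktop computer: 0.3 kW × 111 h = 33.3 kWh
chest freezer: Runtime = 2.5 h/day × 47 days = 117.5 h
chest freezer: 0.13 kW × 117.5 h = 15.275 kWh
Total energy = 69.295 kWh
Cost = 69.295 × €0.24 = €16.63

€16.63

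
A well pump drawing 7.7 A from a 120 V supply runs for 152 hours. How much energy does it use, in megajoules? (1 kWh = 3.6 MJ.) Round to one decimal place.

Power = 7.7 A × 120 V = 924 W = 0.924 kW
Energy = 0.924 kW × 152 h = 140.448 kWh
= 140.448 × 3.6 MJ = 505.6 MJ

505.6 MJ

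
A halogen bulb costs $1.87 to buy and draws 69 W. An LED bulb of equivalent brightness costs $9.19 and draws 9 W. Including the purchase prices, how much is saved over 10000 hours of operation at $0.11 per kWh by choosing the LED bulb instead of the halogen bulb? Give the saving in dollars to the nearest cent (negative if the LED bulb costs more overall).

$58.68

halogen bulb: $1.87 + (69/1000) kW × 10000 h × $0.11 = $1.87 + $75.9 = $77.77
LED bulb: $9.19 + (9/1000) kW × 10000 h × $0.11 = $9.19 + $9.9 = $19.09
Saving = $77.77 − $19.09 = $58.68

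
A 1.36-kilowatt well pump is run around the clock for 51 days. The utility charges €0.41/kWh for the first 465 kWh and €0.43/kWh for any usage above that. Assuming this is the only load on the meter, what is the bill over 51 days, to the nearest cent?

Runtime = 24 h × 51 = 1224 h
Energy = 1.36 kW × 1224 h = 1664.64 kWh
Tier 1 (0–465 kWh): 465 × €0.41 = €190.65
Above 465 kWh: 1199.64 × €0.43 = €515.8452
Bill = €706.50

€706.50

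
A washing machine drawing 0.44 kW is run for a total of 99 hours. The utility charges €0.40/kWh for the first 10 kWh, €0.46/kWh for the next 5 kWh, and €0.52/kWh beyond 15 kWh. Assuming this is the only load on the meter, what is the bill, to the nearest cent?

€21.15

Energy = 0.44 kW × 99 h = 43.56 kWh
Tier 1 (0–10 kWh): 10 × €0.40 = €4
Tier 2 (10–15 kWh): 5 × €0.46 = €2.3
Above 15 kWh: 28.56 × €0.52 = €14.8512
Bill = €21.15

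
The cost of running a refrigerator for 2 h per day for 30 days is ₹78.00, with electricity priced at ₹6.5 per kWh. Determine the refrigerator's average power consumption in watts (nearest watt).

Energy = ₹78.00 ÷ ₹6.5/kWh = 12 kWh
Runtime = 2 h/day × 30 days = 60 h
Power = 12 kWh ÷ 60 h = 0.2 kW = 200 W

200 W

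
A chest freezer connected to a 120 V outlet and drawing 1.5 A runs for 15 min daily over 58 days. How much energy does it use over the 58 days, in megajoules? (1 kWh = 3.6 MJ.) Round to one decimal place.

9.4 MJ

Power = 1.5 A × 120 V = 180 W = 0.18 kW
Runtime = 15 min × 58 = 870 min = 14.5 h
Energy = 0.18 kW × 14.5 h = 2.61 kWh
= 2.61 × 3.6 MJ = 9.4 MJ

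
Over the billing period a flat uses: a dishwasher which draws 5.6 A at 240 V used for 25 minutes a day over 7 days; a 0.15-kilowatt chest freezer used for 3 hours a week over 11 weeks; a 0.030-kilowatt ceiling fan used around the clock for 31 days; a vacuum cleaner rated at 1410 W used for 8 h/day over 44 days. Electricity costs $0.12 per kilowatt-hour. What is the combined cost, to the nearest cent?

dishwasher: Power = 5.6 A × 240 V = 1344 W = 1.344 kW
dishwasher: Runtime = 25 min × 7 = 175 min = 2.916666… h
dishwasher: 1.344 kW × 2.916666… h = 3.92 kWh
chest freezer: Runtime = 3 h/week × 11 weeks = 33 h
chest freezer: 0.15 kW × 33 h = 4.95 kWh
ceiling fan: Runtime = 24 h × 31 = 744 h
ceiling fan: 0.03 kW × 744 h = 22.32 kWh
vacuum cleaner: Runtime = 8 h/day × 44 days = 352 h
vacuum cleaner: 1.41 kW × 352 h = 496.32 kWh
Total energy = 527.51 kWh
Cost = 527.51 × $0.12 = $63.30

$63.30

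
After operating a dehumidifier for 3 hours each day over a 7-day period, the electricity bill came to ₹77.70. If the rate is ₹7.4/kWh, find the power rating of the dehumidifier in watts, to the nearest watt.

Energy = ₹77.70 ÷ ₹7.4/kWh = 10.5 kWh
Runtime = 3 h/day × 7 days = 21 h
Power = 10.5 kWh ÷ 21 h = 0.5 kW = 500 W

500 W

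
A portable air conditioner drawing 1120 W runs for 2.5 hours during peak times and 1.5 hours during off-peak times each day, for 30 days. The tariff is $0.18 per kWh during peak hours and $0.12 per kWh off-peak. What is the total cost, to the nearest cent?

$21.17

Peak energy = 1.12 kW × 2.5 h × 30 = 84 kWh
Off-peak energy = 1.12 kW × 1.5 h × 30 = 50.4 kWh
Cost = 84 × $0.18 + 50.4 × $0.12 = $15.12 + $6.048 = $21.17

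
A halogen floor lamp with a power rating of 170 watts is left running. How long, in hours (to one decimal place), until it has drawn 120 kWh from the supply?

705.9 h

Hours = 120 kWh ÷ 0.17 kW = 705.9 h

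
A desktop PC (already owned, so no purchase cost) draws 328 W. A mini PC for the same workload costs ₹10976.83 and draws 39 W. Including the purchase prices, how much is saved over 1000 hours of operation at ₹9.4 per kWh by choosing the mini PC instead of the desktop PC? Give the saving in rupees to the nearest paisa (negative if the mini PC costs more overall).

desktop PC: ₹0.00 + (328/1000) kW × 1000 h × ₹9.4 = ₹0.00 + ₹3083.2 = ₹3083.2
mini PC: ₹10976.83 + (39/1000) kW × 1000 h × ₹9.4 = ₹10976.83 + ₹366.6 = ₹11343.43
Saving = ₹3083.2 − ₹11343.43 = −₹8260.23

-₹8260.23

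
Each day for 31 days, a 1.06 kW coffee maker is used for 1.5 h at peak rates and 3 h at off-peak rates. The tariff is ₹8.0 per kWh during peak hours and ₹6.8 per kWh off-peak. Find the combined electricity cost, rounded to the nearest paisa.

Peak energy = 1.06 kW × 1.5 h × 31 = 49.29 kWh
Off-peak energy = 1.06 kW × 3 h × 31 = 98.58 kWh
Cost = 49.29 × ₹8.0 + 98.58 × ₹6.8 = ₹394.32 + ₹670.344 = ₹1064.66

₹1064.66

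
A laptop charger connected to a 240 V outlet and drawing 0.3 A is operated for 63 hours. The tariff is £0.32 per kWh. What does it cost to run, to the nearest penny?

Power = 0.3 A × 240 V = 72 W = 0.072 kW
Energy = 0.072 kW × 63 h = 4.536 kWh
Cost = 4.536 kWh × £0.32/kWh = £1.45

£1.45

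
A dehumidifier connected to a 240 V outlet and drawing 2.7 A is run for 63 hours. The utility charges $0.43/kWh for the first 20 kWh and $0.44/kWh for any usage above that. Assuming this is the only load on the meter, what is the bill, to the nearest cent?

Power = 2.7 A × 240 V = 648 W = 0.648 kW
Energy = 0.648 kW × 63 h = 40.824 kWh
Tier 1 (0–20 kWh): 20 × $0.43 = $8.6
Above 20 kWh: 20.824 × $0.44 = $9.16256
Bill = $17.76

$17.76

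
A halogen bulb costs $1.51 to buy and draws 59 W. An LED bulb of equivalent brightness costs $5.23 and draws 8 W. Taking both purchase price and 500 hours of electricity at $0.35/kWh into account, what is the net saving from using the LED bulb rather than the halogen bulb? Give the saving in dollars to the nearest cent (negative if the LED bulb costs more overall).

halogen bulb: $1.51 + (59/1000) kW × 500 h × $0.35 = $1.51 + $10.325 = $11.835
LED bulb: $5.23 + (8/1000) kW × 500 h × $0.35 = $5.23 + $1.4 = $6.63
Saving = $11.835 − $6.63 = $5.205 → $5.21

$5.21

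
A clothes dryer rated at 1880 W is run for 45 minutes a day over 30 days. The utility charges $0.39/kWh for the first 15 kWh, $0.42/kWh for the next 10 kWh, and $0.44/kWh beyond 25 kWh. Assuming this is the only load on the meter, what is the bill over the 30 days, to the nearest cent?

$17.66

Runtime = 45 min × 30 = 1350 min = 22.5 h
Energy = 1.88 kW × 22.5 h = 42.3 kWh
Tier 1 (0–15 kWh): 15 × $0.39 = $5.85
Tier 2 (15–25 kWh): 10 × $0.42 = $4.2
Above 25 kWh: 17.3 × $0.44 = $7.612
Bill = $17.66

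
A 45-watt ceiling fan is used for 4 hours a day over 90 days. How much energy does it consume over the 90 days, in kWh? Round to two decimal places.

Runtime = 4 h/day × 90 days = 360 h
Energy = 0.045 kW × 360 h = 16.2 kWh

16.20 kWh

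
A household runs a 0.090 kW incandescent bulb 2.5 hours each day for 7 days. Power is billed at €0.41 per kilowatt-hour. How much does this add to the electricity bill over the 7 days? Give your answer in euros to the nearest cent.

Runtime = 2.5 h/day × 7 days = 17.5 h
Energy = 0.09 kW × 17.5 h = 1.575 kWh
Cost = 1.575 kWh × €0.41/kWh = €0.65

€0.65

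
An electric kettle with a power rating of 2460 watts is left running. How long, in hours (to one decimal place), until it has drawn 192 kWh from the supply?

Hours = 192 kWh ÷ 2.46 kW = 78.0 h

78.0 h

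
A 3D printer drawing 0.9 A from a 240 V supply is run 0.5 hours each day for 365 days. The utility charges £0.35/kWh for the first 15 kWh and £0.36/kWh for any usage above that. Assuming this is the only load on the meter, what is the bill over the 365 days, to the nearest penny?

£14.04

Power = 0.9 A × 240 V = 216 W = 0.216 kW
Runtime = 0.5 h/day × 365 days = 182.5 h
Energy = 0.216 kW × 182.5 h = 39.42 kWh
Tier 1 (0–15 kWh): 15 × £0.35 = £5.25
Above 15 kWh: 24.42 × £0.36 = £8.7912
Bill = £14.04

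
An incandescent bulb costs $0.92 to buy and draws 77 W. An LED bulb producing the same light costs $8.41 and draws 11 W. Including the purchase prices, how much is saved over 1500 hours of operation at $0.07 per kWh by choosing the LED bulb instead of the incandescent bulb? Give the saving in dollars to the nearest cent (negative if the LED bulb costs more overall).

-$0.56

incandescent bulb: $0.92 + (77/1000) kW × 1500 h × $0.07 = $0.92 + $8.085 = $9.005
LED bulb: $8.41 + (11/1000) kW × 1500 h × $0.07 = $8.41 + $1.155 = $9.565
Saving = $9.005 − $9.565 = −$0.56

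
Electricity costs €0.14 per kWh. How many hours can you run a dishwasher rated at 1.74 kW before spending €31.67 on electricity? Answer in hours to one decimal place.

130.0 h

Energy available = €31.67 ÷ €0.14/kWh = 226.2143 kWh
Hours = 226.2143 kWh ÷ 1.74 kW = 130.0 h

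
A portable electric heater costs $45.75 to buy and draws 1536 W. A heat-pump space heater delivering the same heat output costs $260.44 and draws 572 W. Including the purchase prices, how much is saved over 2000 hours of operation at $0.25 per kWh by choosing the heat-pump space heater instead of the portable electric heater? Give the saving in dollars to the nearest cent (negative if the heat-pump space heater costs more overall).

$267.31

portable electric heater: $45.75 + (1536/1000) kW × 2000 h × $0.25 = $45.75 + $768 = $813.75
heat-pump space heater: $260.44 + (572/1000) kW × 2000 h × $0.25 = $260.44 + $286 = $546.44
Saving = $813.75 − $546.44 = $267.31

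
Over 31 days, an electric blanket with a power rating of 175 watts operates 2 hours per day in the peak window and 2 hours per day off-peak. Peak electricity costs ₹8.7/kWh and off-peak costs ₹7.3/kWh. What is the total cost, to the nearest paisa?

Peak energy = 0.175 kW × 2 h × 31 = 10.85 kWh
Off-peak energy = 0.175 kW × 2 h × 31 = 10.85 kWh
Cost = 10.85 × ₹8.7 + 10.85 × ₹7.3 = ₹94.395 + ₹79.205 = ₹173.60

₹173.60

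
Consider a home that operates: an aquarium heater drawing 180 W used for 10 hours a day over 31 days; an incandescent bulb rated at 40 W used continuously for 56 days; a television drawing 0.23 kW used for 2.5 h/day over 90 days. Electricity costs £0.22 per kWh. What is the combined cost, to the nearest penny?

aquarium heater: Runtime = 10 h/day × 31 days = 310 h
aquarium heater: 0.18 kW × 310 h = 55.8 kWh
incandescent bulb: Runtime = 24 h × 56 = 1344 h
incandescent bulb: 0.04 kW × 1344 h = 53.76 kWh
television: Runtime = 2.5 h/day × 90 days = 225 h
television: 0.23 kW × 225 h = 51.75 kWh
Total energy = 161.31 kWh
Cost = 161.31 × £0.22 = £35.49

£35.49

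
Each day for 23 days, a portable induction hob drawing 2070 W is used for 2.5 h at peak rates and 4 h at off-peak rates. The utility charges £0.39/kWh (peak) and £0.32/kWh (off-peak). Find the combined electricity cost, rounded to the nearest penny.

£107.36

Peak energy = 2.07 kW × 2.5 h × 23 = 119.025 kWh
Off-peak energy = 2.07 kW × 4 h × 23 = 190.44 kWh
Cost = 119.025 × £0.39 + 190.44 × £0.32 = £46.41975 + £60.9408 = £107.36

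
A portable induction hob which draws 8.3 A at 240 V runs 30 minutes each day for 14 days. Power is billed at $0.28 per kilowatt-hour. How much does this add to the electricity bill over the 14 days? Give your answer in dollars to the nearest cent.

$3.90

Power = 8.3 A × 240 V = 1992 W = 1.992 kW
Runtime = 30 min × 14 = 420 min = 7 h
Energy = 1.992 kW × 7 h = 13.944 kWh
Cost = 13.944 kWh × $0.28/kWh = $3.90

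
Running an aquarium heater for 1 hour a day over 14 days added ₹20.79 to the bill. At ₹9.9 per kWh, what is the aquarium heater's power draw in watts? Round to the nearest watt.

Energy = ₹20.79 ÷ ₹9.9/kWh = 2.1 kWh
Runtime = 1 h/day × 14 days = 14 h
Power = 2.1 kWh ÷ 14 h = 0.15 kW = 150 W

150 W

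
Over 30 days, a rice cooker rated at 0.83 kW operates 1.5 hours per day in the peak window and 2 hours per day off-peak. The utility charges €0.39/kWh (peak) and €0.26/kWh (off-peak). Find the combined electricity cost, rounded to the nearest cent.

Peak energy = 0.83 kW × 1.5 h × 30 = 37.35 kWh
Off-peak energy = 0.83 kW × 2 h × 30 = 49.8 kWh
Cost = 37.35 × €0.39 + 49.8 × €0.26 = €14.5665 + €12.948 = €27.51

€27.51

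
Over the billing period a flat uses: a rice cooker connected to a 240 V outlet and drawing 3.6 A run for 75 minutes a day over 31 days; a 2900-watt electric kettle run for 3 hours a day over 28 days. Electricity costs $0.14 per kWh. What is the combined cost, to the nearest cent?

rice cooker: Power = 3.6 A × 240 V = 864 W = 0.864 kW
rice cooker: Runtime = 75 min × 31 = 2325 min = 38.75 h
rice cooker: 0.864 kW × 38.75 h = 33.48 kWh
electric kettle: Runtime = 3 h/day × 28 days = 84 h
electric kettle: 2.9 kW × 84 h = 243.6 kWh
Total energy = 277.08 kWh
Cost = 277.08 × $0.14 = $38.79

$38.79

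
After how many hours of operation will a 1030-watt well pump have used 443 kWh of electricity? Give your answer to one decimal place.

430.1 h

Hours = 443 kWh ÷ 1.03 kW = 430.1 h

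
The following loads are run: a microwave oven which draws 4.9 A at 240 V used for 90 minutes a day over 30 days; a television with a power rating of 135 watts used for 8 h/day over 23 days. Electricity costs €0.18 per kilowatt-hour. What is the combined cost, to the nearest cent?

microwave oven: Power = 4.9 A × 240 V = 1176 W = 1.176 kW
microwave oven: Runtime = 90 min × 30 = 2700 min = 45 h
microwave oven: 1.176 kW × 45 h = 52.92 kWh
television: Runtime = 8 h/day × 23 days = 184 h
television: 0.135 kW × 184 h = 24.84 kWh
Total energy = 77.76 kWh
Cost = 77.76 × €0.18 = €14.00

€14.00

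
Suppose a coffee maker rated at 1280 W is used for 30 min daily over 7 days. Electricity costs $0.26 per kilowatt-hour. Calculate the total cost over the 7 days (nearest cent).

$1.16

Runtime = 30 min × 7 = 210 min = 3.5 h
Energy = 1.28 kW × 3.5 h = 4.48 kWh
Cost = 4.48 kWh × $0.26/kWh = $1.16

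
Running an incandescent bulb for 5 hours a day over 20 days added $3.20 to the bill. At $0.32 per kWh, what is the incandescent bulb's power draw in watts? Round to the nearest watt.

100 W

Energy = $3.20 ÷ $0.32/kWh = 10 kWh
Runtime = 5 h/day × 20 days = 100 h
Power = 10 kWh ÷ 100 h = 0.1 kW = 100 W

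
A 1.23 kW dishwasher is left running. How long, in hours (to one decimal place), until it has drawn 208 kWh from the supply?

169.1 h

Hours = 208 kWh ÷ 1.23 kW = 169.1 h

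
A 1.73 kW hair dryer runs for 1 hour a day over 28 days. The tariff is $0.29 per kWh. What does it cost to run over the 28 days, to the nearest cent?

Runtime = 1 h/day × 28 days = 28 h
Energy = 1.73 kW × 28 h = 48.44 kWh
Cost = 48.44 kWh × $0.29/kWh = $14.05

$14.05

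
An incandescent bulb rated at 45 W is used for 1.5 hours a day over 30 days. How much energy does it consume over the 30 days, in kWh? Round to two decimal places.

Runtime = 1.5 h/day × 30 days = 45 h
Energy = 0.045 kW × 45 h = 2.025 kWh ≈ 2.03 kWh

2.03 kWh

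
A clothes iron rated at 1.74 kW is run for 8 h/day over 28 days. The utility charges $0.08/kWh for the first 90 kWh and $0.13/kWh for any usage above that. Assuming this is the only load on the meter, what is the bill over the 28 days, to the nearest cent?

Runtime = 8 h/day × 28 days = 224 h
Energy = 1.74 kW × 224 h = 389.76 kWh
Tier 1 (0–90 kWh): 90 × $0.08 = $7.2
Above 90 kWh: 299.76 × $0.13 = $38.9688
Bill = $46.17

$46.17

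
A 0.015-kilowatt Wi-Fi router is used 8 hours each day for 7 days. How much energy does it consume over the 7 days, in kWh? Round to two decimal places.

Runtime = 8 h/day × 7 days = 56 h
Energy = 0.015 kW × 56 h = 0.84 kWh

0.84 kWh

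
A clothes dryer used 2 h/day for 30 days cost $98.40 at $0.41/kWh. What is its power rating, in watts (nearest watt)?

Energy = $98.40 ÷ $0.41/kWh = 240 kWh
Runtime = 2 h/day × 30 days = 60 h
Power = 240 kWh ÷ 60 h = 4 kW = 4000 W

4000 W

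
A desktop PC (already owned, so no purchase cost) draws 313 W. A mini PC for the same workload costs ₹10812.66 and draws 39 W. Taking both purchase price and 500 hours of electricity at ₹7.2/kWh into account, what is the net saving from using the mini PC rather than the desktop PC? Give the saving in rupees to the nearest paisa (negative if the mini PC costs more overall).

desktop PC: ₹0.00 + (313/1000) kW × 500 h × ₹7.2 = ₹0.00 + ₹1126.8 = ₹1126.8
mini PC: ₹10812.66 + (39/1000) kW × 500 h × ₹7.2 = ₹10812.66 + ₹140.4 = ₹10953.06
Saving = ₹1126.8 − ₹10953.06 = −₹9826.26

-₹9826.26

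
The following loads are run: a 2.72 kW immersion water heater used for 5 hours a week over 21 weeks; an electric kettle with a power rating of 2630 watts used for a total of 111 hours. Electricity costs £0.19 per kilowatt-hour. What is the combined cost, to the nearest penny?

£109.73

immersion water heater: Runtime = 5 h/week × 21 weeks = 105 h
immersion water heater: 2.72 kW × 105 h = 285.6 kWh
electric kettle: 2.63 kW × 111 h = 291.93 kWh
Total energy = 577.53 kWh
Cost = 577.53 × £0.19 = £109.73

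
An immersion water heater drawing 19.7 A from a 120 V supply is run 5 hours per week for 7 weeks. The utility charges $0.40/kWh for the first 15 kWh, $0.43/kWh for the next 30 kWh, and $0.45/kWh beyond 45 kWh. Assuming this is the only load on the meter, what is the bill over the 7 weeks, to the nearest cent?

Power = 19.7 A × 120 V = 2364 W = 2.364 kW
Runtime = 5 h/week × 7 weeks = 35 h
Energy = 2.364 kW × 35 h = 82.74 kWh
Tier 1 (0–15 kWh): 15 × $0.40 = $6
Tier 2 (15–45 kWh): 30 × $0.43 = $12.9
Above 45 kWh: 37.74 × $0.45 = $16.983
Bill = $35.88

$35.88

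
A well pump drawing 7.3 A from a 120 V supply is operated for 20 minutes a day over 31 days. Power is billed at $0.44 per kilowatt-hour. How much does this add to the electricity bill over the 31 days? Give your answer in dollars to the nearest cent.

Power = 7.3 A × 120 V = 876 W = 0.876 kW
Runtime = 20 min × 31 = 620 min = 10.333333… h
Energy = 0.876 kW × 10.333333… h = 9.052 kWh
Cost = 9.052 kWh × $0.44/kWh = $3.98

$3.98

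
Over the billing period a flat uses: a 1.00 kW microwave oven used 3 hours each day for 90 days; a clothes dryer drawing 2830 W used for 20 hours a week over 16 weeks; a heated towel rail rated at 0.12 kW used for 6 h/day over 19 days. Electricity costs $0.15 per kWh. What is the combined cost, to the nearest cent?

$178.39

microwave oven: Runtime = 3 h/day × 90 days = 270 h
microwave oven: 1 kW × 270 h = 270 kWh
clothes dryer: Runtime = 20 h/week × 16 weeks = 320 h
clothes dryer: 2.83 kW × 320 h = 905.6 kWh
heated towel rail: Runtime = 6 h/day × 19 days = 114 h
heated towel rail: 0.12 kW × 114 h = 13.68 kWh
Total energy = 1189.28 kWh
Cost = 1189.28 × $0.15 = $178.39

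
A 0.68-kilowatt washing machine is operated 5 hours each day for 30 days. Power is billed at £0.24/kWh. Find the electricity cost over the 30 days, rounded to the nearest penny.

Runtime = 5 h/day × 30 days = 150 h
Energy = 0.68 kW × 150 h = 102 kWh
Cost = 102 kWh × £0.24/kWh = £24.48

£24.48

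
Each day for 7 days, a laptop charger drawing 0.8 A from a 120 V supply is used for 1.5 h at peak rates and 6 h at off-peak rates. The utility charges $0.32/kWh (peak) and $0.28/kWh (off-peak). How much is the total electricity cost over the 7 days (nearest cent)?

$1.45

Power = 0.8 A × 120 V = 96 W = 0.096 kW
Peak energy = 0.096 kW × 1.5 h × 7 = 1.008 kWh
Off-peak energy = 0.096 kW × 6 h × 7 = 4.032 kWh
Cost = 1.008 × $0.32 + 4.032 × $0.28 = $0.32256 + $1.12896 = $1.45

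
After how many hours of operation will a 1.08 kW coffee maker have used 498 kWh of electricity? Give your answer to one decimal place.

461.1 h

Hours = 498 kWh ÷ 1.08 kW = 461.1 h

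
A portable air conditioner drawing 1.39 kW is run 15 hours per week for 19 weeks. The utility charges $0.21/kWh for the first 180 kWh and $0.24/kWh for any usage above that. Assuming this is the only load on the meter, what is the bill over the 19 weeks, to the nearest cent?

$89.68

Runtime = 15 h/week × 19 weeks = 285 h
Energy = 1.39 kW × 285 h = 396.15 kWh
Tier 1 (0–180 kWh): 180 × $0.21 = $37.8
Above 180 kWh: 216.15 × $0.24 = $51.876
Bill = $89.68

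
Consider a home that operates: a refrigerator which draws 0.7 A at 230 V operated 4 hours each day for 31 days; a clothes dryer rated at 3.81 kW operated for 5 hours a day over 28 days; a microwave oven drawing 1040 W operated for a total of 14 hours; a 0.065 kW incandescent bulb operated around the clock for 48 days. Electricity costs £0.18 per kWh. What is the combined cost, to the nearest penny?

£115.70

refrigerator: Power = 0.7 A × 230 V = 161 W = 0.161 kW
refrigerator: Runtime = 4 h/day × 31 days = 124 h
refrigerator: 0.161 kW × 124 h = 19.964 kWh
clothes dryer: Runtime = 5 h/day × 28 days = 140 h
clothes dryer: 3.81 kW × 140 h = 533.4 kWh
microwave oven: 1.04 kW × 14 h = 14.56 kWh
incandescent bulb: Runtime = 24 h × 48 = 1152 h
incandescent bulb: 0.065 kW × 1152 h = 74.88 kWh
Total energy = 642.804 kWh
Cost = 642.804 × £0.18 = £115.70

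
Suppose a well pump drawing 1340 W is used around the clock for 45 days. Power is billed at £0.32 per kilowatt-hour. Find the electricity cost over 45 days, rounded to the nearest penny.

£463.10

Runtime = 24 h × 45 = 1080 h
Energy = 1.34 kW × 1080 h = 1447.2 kWh
Cost = 1447.2 kWh × £0.32/kWh = £463.10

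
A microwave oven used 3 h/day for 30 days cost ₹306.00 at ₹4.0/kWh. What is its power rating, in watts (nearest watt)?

Energy = ₹306.00 ÷ ₹4.0/kWh = 76.5 kWh
Runtime = 3 h/day × 30 days = 90 h
Power = 76.5 kWh ÷ 90 h = 0.85 kW = 850 W

850 W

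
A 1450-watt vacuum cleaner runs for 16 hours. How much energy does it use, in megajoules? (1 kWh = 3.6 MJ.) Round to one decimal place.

Energy = 1.45 kW × 16 h = 23.2 kWh
= 23.2 × 3.6 MJ = 83.5 MJ

83.5 MJ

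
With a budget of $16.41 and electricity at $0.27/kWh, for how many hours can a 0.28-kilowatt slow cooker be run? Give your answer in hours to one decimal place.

Energy available = $16.41 ÷ $0.27/kWh = 60.7778 kWh
Hours = 60.7778 kWh ÷ 0.28 kW = 217.1 h

217.1 h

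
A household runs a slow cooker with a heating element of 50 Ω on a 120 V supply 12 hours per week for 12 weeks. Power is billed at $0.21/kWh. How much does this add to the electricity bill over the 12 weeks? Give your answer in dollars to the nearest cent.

$8.71

Power = V²/R = 120²/50 = 288 W = 0.288 kW
Runtime = 12 h/week × 12 weeks = 144 h
Energy = 0.288 kW × 144 h = 41.472 kWh
Cost = 41.472 kWh × $0.21/kWh = $8.71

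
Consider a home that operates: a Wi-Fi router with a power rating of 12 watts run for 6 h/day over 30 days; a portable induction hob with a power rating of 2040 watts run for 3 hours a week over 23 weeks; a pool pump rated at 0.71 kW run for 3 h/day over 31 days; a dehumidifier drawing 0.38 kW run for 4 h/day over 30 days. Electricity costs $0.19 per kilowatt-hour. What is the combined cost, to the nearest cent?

Wi-Fi router: Runtime = 6 h/day × 30 days = 180 h
Wi-Fi router: 0.012 kW × 180 h = 2.16 kWh
portable induction hob: Runtime = 3 h/week × 23 weeks = 69 h
portable induction hob: 2.04 kW × 69 h = 140.76 kWh
pool pump: Runtime = 3 h/day × 31 days = 93 h
pool pump: 0.71 kW × 93 h = 66.03 kWh
dehumidifier: Runtime = 4 h/day × 30 days = 120 h
dehumidifier: 0.38 kW × 120 h = 45.6 kWh
Total energy = 254.55 kWh
Cost = 254.55 × $0.19 = $48.36

$48.36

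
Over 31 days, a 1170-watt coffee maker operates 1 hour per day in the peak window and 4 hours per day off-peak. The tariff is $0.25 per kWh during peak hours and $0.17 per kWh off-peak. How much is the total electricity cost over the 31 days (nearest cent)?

$33.73

Peak energy = 1.17 kW × 1 h × 31 = 36.27 kWh
Off-peak energy = 1.17 kW × 4 h × 31 = 145.08 kWh
Cost = 36.27 × $0.25 + 145.08 × $0.17 = $9.0675 + $24.6636 = $33.73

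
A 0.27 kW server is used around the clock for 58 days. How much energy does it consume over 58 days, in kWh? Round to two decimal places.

375.84 kWh

Runtime = 24 h × 58 = 1392 h
Energy = 0.27 kW × 1392 h = 375.84 kWh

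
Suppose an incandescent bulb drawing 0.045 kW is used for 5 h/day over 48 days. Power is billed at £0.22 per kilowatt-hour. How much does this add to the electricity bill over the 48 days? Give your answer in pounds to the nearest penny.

Runtime = 5 h/day × 48 days = 240 h
Energy = 0.045 kW × 240 h = 10.8 kWh
Cost = 10.8 kWh × £0.22/kWh = £2.38

£2.38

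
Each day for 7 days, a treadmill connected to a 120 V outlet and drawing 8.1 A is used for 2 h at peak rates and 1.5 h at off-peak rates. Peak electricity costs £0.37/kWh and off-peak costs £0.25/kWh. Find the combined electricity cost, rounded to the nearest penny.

£7.59

Power = 8.1 A × 120 V = 972 W = 0.972 kW
Peak energy = 0.972 kW × 2 h × 7 = 13.608 kWh
Off-peak energy = 0.972 kW × 1.5 h × 7 = 10.206 kWh
Cost = 13.608 × £0.37 + 10.206 × £0.25 = £5.03496 + £2.5515 = £7.59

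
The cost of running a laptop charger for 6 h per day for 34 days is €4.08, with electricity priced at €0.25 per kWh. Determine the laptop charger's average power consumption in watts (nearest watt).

Energy = €4.08 ÷ €0.25/kWh = 16.32 kWh
Runtime = 6 h/day × 34 days = 204 h
Power = 16.32 kWh ÷ 204 h = 0.08 kW = 80 W

80 W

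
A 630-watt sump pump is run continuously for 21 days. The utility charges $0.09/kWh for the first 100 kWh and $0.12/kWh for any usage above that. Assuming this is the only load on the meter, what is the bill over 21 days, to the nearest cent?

Runtime = 24 h × 21 = 504 h
Energy = 0.63 kW × 504 h = 317.52 kWh
Tier 1 (0–100 kWh): 100 × $0.09 = $9
Above 100 kWh: 217.52 × $0.12 = $26.1024
Bill = $35.10

$35.10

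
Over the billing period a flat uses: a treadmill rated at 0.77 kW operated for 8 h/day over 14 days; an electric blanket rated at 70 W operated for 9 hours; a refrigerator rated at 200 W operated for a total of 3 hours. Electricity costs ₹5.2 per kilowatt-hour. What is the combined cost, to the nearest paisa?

treadmill: Runtime = 8 h/day × 14 days = 112 h
treadmill: 0.77 kW × 112 h = 86.24 kWh
electric blanket: 0.07 kW × 9 h = 0.63 kWh
refrigerator: 0.2 kW × 3 h = 0.6 kWh
Total energy = 87.47 kWh
Cost = 87.47 × ₹5.2 = ₹454.84

₹454.84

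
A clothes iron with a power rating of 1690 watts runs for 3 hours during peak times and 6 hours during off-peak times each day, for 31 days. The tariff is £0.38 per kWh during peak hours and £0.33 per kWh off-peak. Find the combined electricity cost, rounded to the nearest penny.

Peak energy = 1.69 kW × 3 h × 31 = 157.17 kWh
Off-peak energy = 1.69 kW × 6 h × 31 = 314.34 kWh
Cost = 157.17 × £0.38 + 314.34 × £0.33 = £59.7246 + £103.7322 = £163.46

£163.46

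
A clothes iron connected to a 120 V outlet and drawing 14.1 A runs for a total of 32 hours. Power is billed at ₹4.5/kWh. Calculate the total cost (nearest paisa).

Power = 14.1 A × 120 V = 1692 W = 1.692 kW
Energy = 1.692 kW × 32 h = 54.144 kWh
Cost = 54.144 kWh × ₹4.5/kWh = ₹243.65

₹243.65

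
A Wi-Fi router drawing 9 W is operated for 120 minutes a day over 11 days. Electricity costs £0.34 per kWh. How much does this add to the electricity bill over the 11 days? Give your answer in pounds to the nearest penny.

£0.07

Runtime = 120 min × 11 = 1320 min = 22 h
Energy = 0.009 kW × 22 h = 0.198 kWh
Cost = 0.198 kWh × £0.34/kWh = £0.07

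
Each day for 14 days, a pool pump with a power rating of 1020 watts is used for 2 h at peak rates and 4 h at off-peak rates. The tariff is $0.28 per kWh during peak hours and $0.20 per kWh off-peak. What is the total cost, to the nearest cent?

Peak energy = 1.02 kW × 2 h × 14 = 28.56 kWh
Off-peak energy = 1.02 kW × 4 h × 14 = 57.12 kWh
Cost = 28.56 × $0.28 + 57.12 × $0.20 = $7.9968 + $11.424 = $19.42

$19.42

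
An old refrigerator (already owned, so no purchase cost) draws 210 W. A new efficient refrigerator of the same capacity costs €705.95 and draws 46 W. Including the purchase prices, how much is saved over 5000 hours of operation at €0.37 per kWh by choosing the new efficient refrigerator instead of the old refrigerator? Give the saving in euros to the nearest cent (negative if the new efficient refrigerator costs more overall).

old refrigerator: €0.00 + (210/1000) kW × 5000 h × €0.37 = €0.00 + €388.5 = €388.5
new efficient refrigerator: €705.95 + (46/1000) kW × 5000 h × €0.37 = €705.95 + €85.1 = €791.05
Saving = €388.5 − €791.05 = −€402.55

-€402.55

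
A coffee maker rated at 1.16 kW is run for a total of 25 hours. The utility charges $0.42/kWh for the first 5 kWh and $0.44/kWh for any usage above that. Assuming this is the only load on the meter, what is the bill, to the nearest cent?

Energy = 1.16 kW × 25 h = 29 kWh
Tier 1 (0–5 kWh): 5 × $0.42 = $2.1
Above 5 kWh: 24 × $0.44 = $10.56
Bill = $12.66

$12.66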